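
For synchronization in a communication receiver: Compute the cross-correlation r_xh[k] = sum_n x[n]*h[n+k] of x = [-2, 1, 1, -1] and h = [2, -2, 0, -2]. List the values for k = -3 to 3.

Both sequences indexed from 0 and zero outside their support.
Lags with overlap: k = -3 to 3.
  r_xh[-3] = x[3]*h[0] = -2
  r_xh[-2] = x[2]*h[0] + x[3]*h[1] = 4
  r_xh[-1] = x[1]*h[0] + x[2]*h[1] + x[3]*h[2] = 0
  r_xh[0] = x[0]*h[0] + x[1]*h[1] + x[2]*h[2] + x[3]*h[3] = -4
  r_xh[1] = x[0]*h[1] + x[1]*h[2] + x[2]*h[3] = 2
  r_xh[2] = x[0]*h[2] + x[1]*h[3] = -2
  r_xh[3] = x[0]*h[3] = 4
r_xh = [-2, 4, 0, -4, 2, -2, 4] (for k = -3, ..., 3)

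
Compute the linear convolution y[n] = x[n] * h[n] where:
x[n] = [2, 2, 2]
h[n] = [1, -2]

y[n] = sum_k x[k]*h[n-k]. Output length = len(x) + len(h) - 1 = 3 + 2 - 1 = 4.
y[0] = 2*1 = 2
y[1] = 2*1 + 2*-2 = -2
y[2] = 2*1 + 2*-2 = -2
y[3] = 2*-2 = -4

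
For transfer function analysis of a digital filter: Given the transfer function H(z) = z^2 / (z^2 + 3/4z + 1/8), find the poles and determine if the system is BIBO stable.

Poles are roots of the denominator: z^2 + 3/4z + 1/8 = 0.
Quadratic formula: z = [-(3/4) +/- sqrt((3/4)^2 - 4*(1/8))] / 2
Discriminant = 9/16 - 1/2 = 1/16; sqrt = 1/4.
z = (-3/4 +/- 1/4) / 2 => z = -1/4 or z = -1/2.
|p1| = 1/2, |p2| = 1/4.
For BIBO stability, all poles must lie inside the unit circle (|p| < 1).
System is STABLE since both |p| < 1.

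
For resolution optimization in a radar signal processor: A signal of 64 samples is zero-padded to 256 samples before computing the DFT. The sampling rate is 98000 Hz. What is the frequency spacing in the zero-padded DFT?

Original DFT: N = 64, resolution = f_s/N = 98000/64 = 6125/4 Hz
Zero-padded DFT: N = 256, resolution = f_s/N = 98000/256 = 6125/16 Hz
Zero-padding interpolates the spectrum (finer frequency grid)
but does NOT improve the true spectral resolution (ability to resolve close frequencies).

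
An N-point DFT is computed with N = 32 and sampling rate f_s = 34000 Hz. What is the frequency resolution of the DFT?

DFT frequency resolution = f_s / N
= 34000 / 32 = 2125/2 Hz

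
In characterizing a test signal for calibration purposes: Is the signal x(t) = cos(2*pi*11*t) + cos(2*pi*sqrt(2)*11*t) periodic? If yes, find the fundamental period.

f1 = 11 Hz, f2 = 11*sqrt(2) Hz
Ratio f2/f1 = sqrt(2), which is irrational.
Since the frequency ratio is irrational, no common period exists.
The signal is not periodic.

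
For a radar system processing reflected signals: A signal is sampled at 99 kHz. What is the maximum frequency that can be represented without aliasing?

The maximum frequency that can be represented without aliasing
is the Nyquist frequency: f_max = f_s / 2 = 99 kHz / 2 = 99/2 kHz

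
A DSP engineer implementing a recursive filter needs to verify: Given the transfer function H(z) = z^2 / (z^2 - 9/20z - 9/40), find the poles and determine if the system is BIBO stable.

Poles are roots of the denominator: z^2 - 9/20z - 9/40 = 0.
Quadratic formula: z = [-(-9/20) +/- sqrt((-9/20)^2 - 4*(-9/40))] / 2
Discriminant = 81/400 + 9/10 = 441/400; sqrt = 21/20.
z = (9/20 +/- 21/20) / 2 => z = 3/4 or z = -3/10.
|p1| = 3/10, |p2| = 3/4.
For BIBO stability, all poles must lie inside the unit circle (|p| < 1).
System is STABLE since both |p| < 1.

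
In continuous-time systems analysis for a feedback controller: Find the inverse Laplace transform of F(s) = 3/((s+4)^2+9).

Standard pair: w/((s+a)^2+w^2) <-> e^(-at)*sin(wt)*u(t)
With a=4, w=3: f(t) = e^(-4t)*sin(3t)*u(t)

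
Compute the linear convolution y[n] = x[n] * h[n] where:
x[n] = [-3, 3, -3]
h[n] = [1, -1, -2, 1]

y[n] = sum_k x[k]*h[n-k]. Output length = len(x) + len(h) - 1 = 3 + 4 - 1 = 6.
y[0] = -3*1 = -3
y[1] = 3*1 + -3*-1 = 6
y[2] = -3*1 + 3*-1 + -3*-2 = 0
y[3] = -3*-1 + 3*-2 + -3*1 = -6
y[4] = -3*-2 + 3*1 = 9
y[5] = -3*1 = -3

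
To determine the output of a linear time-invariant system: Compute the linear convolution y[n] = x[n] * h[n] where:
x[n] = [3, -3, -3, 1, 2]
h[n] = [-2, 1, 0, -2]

y[n] = sum_k x[k]*h[n-k]. Output length = len(x) + len(h) - 1 = 5 + 4 - 1 = 8.
y[0] = 3*-2 = -6
y[1] = -3*-2 + 3*1 = 9
y[2] = -3*-2 + -3*1 + 3*0 = 3
y[3] = 1*-2 + -3*1 + -3*0 + 3*-2 = -11
y[4] = 2*-2 + 1*1 + -3*0 + -3*-2 = 3
y[5] = 2*1 + 1*0 + -3*-2 = 8
y[6] = 2*0 + 1*-2 = -2
y[7] = 2*-2 = -4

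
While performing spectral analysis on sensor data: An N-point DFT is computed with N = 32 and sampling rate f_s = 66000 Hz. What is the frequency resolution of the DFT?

DFT frequency resolution = f_s / N
= 66000 / 32 = 4125/2 Hz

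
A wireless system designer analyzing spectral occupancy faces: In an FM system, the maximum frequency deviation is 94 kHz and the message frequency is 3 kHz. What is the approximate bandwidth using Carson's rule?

Carson's rule: BW = 2*(delta_f + f_m)
= 2*(94 + 3) kHz = 194 kHz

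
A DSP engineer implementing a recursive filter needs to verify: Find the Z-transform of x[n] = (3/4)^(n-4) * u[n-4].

Time-shifting property: if X(z) = Z{x[n]}, then Z{x[n-d]} = z^(-d) * X(z)
X(z) = z/(z - 3/4) for x[n] = (3/4)^n * u[n]
Z{x[n-4]} = z^(-4) * z/(z - 3/4) = z^(-3)/(z - 3/4)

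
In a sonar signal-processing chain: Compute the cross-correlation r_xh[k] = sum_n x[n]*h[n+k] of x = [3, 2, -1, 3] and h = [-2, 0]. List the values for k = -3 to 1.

Both sequences indexed from 0 and zero outside their support.
Lags with overlap: k = -3 to 1.
  r_xh[-3] = x[3]*h[0] = -6
  r_xh[-2] = x[2]*h[0] + x[3]*h[1] = 2
  r_xh[-1] = x[1]*h[0] + x[2]*h[1] = -4
  r_xh[0] = x[0]*h[0] + x[1]*h[1] = -6
  r_xh[1] = x[0]*h[1] = 0
r_xh = [-6, 2, -4, -6, 0] (for k = -3, ..., 1)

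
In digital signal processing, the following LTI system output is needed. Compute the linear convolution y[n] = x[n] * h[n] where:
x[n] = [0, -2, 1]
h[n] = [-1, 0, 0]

y[n] = sum_k x[k]*h[n-k]. Output length = len(x) + len(h) - 1 = 3 + 3 - 1 = 5.
y[0] = 0*-1 = 0
y[1] = -2*-1 + 0*0 = 2
y[2] = 1*-1 + -2*0 + 0*0 = -1
y[3] = 1*0 + -2*0 = 0
y[4] = 1*0 = 0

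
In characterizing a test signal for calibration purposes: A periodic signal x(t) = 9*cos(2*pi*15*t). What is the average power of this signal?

Average power of A*cos(wt) is A^2/2.
P = 9^2 / 2 = 81/2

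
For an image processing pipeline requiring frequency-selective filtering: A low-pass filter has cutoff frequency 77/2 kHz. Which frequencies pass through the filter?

A low-pass filter passes all frequencies below the cutoff frequency 77/2 kHz and attenuates higher frequencies.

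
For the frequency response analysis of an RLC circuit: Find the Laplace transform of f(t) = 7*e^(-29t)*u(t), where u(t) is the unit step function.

Standard Laplace transform pair:
e^(-at)*u(t) <-> 1/(s+a)
With a = 29: L{7*e^(-29t)*u(t)} = 7/(s+29), ROC: Re(s) > -29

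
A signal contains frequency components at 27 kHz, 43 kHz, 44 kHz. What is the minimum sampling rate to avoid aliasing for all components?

The highest frequency component is f_max = 44 kHz.
Nyquist rate = 2 * f_max = 2 * 44 kHz = 88 kHz.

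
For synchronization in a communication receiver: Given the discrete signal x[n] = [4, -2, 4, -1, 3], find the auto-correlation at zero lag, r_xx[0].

The auto-correlation at zero lag r_xx[0] equals the signal energy.
r_xx[0] = sum of x[n]^2 = 4^2 + (-2)^2 + 4^2 + (-1)^2 + 3^2
= 16 + 4 + 16 + 1 + 9 = 46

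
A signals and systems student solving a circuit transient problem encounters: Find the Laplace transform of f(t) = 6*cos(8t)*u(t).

Standard pair: cos(wt)*u(t) <-> s/(s^2+w^2)
With w = 8: L{6*cos(8t)*u(t)} = 6s/(s^2+64)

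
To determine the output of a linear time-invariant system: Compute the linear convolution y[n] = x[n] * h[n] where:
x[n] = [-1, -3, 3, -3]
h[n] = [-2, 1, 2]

y[n] = sum_k x[k]*h[n-k]. Output length = len(x) + len(h) - 1 = 4 + 3 - 1 = 6.
y[0] = -1*-2 = 2
y[1] = -3*-2 + -1*1 = 5
y[2] = 3*-2 + -3*1 + -1*2 = -11
y[3] = -3*-2 + 3*1 + -3*2 = 3
y[4] = -3*1 + 3*2 = 3
y[5] = -3*2 = -6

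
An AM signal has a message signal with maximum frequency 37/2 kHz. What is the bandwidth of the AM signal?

In AM (double-sideband), the bandwidth is twice the message frequency.
BW = 2 * f_m = 2 * 37/2 kHz = 37 kHz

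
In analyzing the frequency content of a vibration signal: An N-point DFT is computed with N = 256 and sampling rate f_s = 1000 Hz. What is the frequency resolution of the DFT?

DFT frequency resolution = f_s / N
= 1000 / 256 = 125/32 Hz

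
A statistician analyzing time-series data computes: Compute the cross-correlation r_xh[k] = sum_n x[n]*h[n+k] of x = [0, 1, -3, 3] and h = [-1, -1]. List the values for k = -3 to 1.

Both sequences indexed from 0 and zero outside their support.
Lags with overlap: k = -3 to 1.
  r_xh[-3] = x[3]*h[0] = -3
  r_xh[-2] = x[2]*h[0] + x[3]*h[1] = 0
  r_xh[-1] = x[1]*h[0] + x[2]*h[1] = 2
  r_xh[0] = x[0]*h[0] + x[1]*h[1] = -1
  r_xh[1] = x[0]*h[1] = 0
r_xh = [-3, 0, 2, -1, 0] (for k = -3, ..., 1)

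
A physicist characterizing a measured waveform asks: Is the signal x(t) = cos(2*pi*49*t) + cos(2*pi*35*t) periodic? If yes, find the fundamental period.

f1 = 49 Hz, f2 = 35 Hz
Period T1 = 1/49, T2 = 1/35
Ratio T1/T2 = 35/49, which is rational.
The signal is periodic with fundamental period T = 1/GCD(49,35) = 1/7 s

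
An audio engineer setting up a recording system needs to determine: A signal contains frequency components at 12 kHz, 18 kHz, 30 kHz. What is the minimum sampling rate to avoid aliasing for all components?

The highest frequency component is f_max = 30 kHz.
Nyquist rate = 2 * f_max = 2 * 30 kHz = 60 kHz.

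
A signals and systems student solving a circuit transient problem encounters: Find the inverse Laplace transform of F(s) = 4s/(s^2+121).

Standard pair: s/(s^2+w^2) <-> cos(wt)*u(t)
With k=4, w=11: f(t) = 4*cos(11t)*u(t)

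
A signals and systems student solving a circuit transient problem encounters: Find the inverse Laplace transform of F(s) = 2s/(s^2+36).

Standard pair: s/(s^2+w^2) <-> cos(wt)*u(t)
With k=2, w=6: f(t) = 2*cos(6t)*u(t)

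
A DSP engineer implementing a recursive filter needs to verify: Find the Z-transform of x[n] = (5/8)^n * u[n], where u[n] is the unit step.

The Z-transform of a^n * u[n] is z/(z-a) for |z| > |a|.
Here a = 5/8, so X(z) = z/(z - (5/8)) = 8z/(8z - 5)
ROC: |z| > 5/8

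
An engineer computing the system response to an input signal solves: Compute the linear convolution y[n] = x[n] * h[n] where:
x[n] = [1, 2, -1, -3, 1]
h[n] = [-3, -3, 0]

y[n] = sum_k x[k]*h[n-k]. Output length = len(x) + len(h) - 1 = 5 + 3 - 1 = 7.
y[0] = 1*-3 = -3
y[1] = 2*-3 + 1*-3 = -9
y[2] = -1*-3 + 2*-3 + 1*0 = -3
y[3] = -3*-3 + -1*-3 + 2*0 = 12
y[4] = 1*-3 + -3*-3 + -1*0 = 6
y[5] = 1*-3 + -3*0 = -3
y[6] = 1*0 = 0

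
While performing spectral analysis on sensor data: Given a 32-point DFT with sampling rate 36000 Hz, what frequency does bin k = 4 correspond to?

The frequency of DFT bin k is: f_k = k * f_s / N
f_4 = 4 * 36000 / 32 = 4500 Hz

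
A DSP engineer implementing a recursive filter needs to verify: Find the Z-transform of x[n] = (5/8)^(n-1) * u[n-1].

Time-shifting property: if X(z) = Z{x[n]}, then Z{x[n-d]} = z^(-d) * X(z)
X(z) = z/(z - 5/8) for x[n] = (5/8)^n * u[n]
Z{x[n-1]} = z^(-1) * z/(z - 5/8) = 1/(z - 5/8)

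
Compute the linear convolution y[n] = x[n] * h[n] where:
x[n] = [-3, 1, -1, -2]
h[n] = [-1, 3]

y[n] = sum_k x[k]*h[n-k]. Output length = len(x) + len(h) - 1 = 4 + 2 - 1 = 5.
y[0] = -3*-1 = 3
y[1] = 1*-1 + -3*3 = -10
y[2] = -1*-1 + 1*3 = 4
y[3] = -2*-1 + -1*3 = -1
y[4] = -2*3 = -6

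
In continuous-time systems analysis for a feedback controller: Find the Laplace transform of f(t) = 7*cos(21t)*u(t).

Standard pair: cos(wt)*u(t) <-> s/(s^2+w^2)
With w = 21: L{7*cos(21t)*u(t)} = 7s/(s^2+441)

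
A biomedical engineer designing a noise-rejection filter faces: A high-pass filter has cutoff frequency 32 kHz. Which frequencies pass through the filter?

A high-pass filter passes all frequencies above the cutoff frequency 32 kHz and attenuates lower frequencies.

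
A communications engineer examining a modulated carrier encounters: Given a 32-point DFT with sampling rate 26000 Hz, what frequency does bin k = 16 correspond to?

The frequency of DFT bin k is: f_k = k * f_s / N
f_16 = 16 * 26000 / 32 = 13000 Hz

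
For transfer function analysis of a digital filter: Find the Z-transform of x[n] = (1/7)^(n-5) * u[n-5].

Time-shifting property: if X(z) = Z{x[n]}, then Z{x[n-d]} = z^(-d) * X(z)
X(z) = z/(z - 1/7) for x[n] = (1/7)^n * u[n]
Z{x[n-5]} = z^(-5) * z/(z - 1/7) = z^(-4)/(z - 1/7)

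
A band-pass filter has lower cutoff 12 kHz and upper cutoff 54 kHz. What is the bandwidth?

Bandwidth = f_high - f_low
= 54 kHz - 12 kHz = 42 kHz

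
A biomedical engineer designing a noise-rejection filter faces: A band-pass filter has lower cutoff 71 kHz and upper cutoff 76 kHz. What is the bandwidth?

Bandwidth = f_high - f_low
= 76 kHz - 71 kHz = 5 kHz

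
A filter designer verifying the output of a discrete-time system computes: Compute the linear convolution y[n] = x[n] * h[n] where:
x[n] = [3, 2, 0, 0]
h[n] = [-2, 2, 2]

y[n] = sum_k x[k]*h[n-k]. Output length = len(x) + len(h) - 1 = 4 + 3 - 1 = 6.
y[0] = 3*-2 = -6
y[1] = 2*-2 + 3*2 = 2
y[2] = 0*-2 + 2*2 + 3*2 = 10
y[3] = 0*-2 + 0*2 + 2*2 = 4
y[4] = 0*2 + 0*2 = 0
y[5] = 0*2 = 0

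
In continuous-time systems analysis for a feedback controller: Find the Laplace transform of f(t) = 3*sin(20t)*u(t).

Standard pair: sin(wt)*u(t) <-> w/(s^2+w^2)
With w = 20: L{3*sin(20t)*u(t)} = 60/(s^2+400)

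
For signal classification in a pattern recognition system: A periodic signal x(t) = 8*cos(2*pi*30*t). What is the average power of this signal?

Average power of A*cos(wt) is A^2/2.
P = 8^2 / 2 = 64/2 = 32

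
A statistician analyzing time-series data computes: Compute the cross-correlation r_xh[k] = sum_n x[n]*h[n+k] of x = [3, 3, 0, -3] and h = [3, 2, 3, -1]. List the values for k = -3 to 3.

Both sequences indexed from 0 and zero outside their support.
Lags with overlap: k = -3 to 3.
  r_xh[-3] = x[3]*h[0] = -9
  r_xh[-2] = x[2]*h[0] + x[3]*h[1] = -6
  r_xh[-1] = x[1]*h[0] + x[2]*h[1] + x[3]*h[2] = 0
  r_xh[0] = x[0]*h[0] + x[1]*h[1] + x[2]*h[2] + x[3]*h[3] = 18
  r_xh[1] = x[0]*h[1] + x[1]*h[2] + x[2]*h[3] = 15
  r_xh[2] = x[0]*h[2] + x[1]*h[3] = 6
  r_xh[3] = x[0]*h[3] = -3
r_xh = [-9, -6, 0, 18, 15, 6, -3] (for k = -3, ..., 3)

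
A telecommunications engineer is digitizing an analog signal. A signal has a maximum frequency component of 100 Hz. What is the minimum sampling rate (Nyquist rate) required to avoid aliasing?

By the Nyquist-Shannon sampling theorem,
the minimum sampling rate (Nyquist rate) must be at least 2 * f_max.
Nyquist rate = 2 * 100 Hz = 200 Hz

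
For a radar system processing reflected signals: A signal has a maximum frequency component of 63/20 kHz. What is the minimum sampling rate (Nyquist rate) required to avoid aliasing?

By the Nyquist-Shannon sampling theorem,
the minimum sampling rate (Nyquist rate) must be at least 2 * f_max.
Nyquist rate = 2 * 63/20 kHz = 63/10 kHz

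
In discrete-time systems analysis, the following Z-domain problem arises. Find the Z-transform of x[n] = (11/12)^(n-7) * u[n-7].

Time-shifting property: if X(z) = Z{x[n]}, then Z{x[n-d]} = z^(-d) * X(z)
X(z) = z/(z - 11/12) for x[n] = (11/12)^n * u[n]
Z{x[n-7]} = z^(-7) * z/(z - 11/12) = z^(-6)/(z - 11/12)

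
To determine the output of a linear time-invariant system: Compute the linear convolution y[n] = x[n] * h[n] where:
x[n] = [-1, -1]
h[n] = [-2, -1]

y[n] = sum_k x[k]*h[n-k]. Output length = len(x) + len(h) - 1 = 2 + 2 - 1 = 3.
y[0] = -1*-2 = 2
y[1] = -1*-2 + -1*-1 = 3
y[2] = -1*-1 = 1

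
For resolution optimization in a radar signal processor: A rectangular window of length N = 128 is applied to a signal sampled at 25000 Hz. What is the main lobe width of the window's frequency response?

For a rectangular window of length N,
the main lobe width in frequency is 2*f_s/N.
= 2*25000/128 = 3125/8 Hz
This determines the minimum frequency separation for resolving two sinusoids.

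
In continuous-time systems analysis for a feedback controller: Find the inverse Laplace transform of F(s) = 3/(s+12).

Standard pair: k/(s+a) <-> k*e^(-at)*u(t)
With k=3, a=12: f(t) = 3*e^(-12t)*u(t)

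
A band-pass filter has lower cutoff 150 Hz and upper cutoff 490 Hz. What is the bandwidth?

Bandwidth = f_high - f_low
= 490 Hz - 150 Hz = 340 Hz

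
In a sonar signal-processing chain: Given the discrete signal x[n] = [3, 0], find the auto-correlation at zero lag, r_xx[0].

The auto-correlation at zero lag r_xx[0] equals the signal energy.
r_xx[0] = sum of x[n]^2 = 3^2 + 0^2
= 9 + 0 = 9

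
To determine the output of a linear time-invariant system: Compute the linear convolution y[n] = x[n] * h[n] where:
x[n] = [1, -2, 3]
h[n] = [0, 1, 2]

y[n] = sum_k x[k]*h[n-k]. Output length = len(x) + len(h) - 1 = 3 + 3 - 1 = 5.
y[0] = 1*0 = 0
y[1] = -2*0 + 1*1 = 1
y[2] = 3*0 + -2*1 + 1*2 = 0
y[3] = 3*1 + -2*2 = -1
y[4] = 3*2 = 6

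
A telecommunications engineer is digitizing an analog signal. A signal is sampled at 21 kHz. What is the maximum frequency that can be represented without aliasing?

The maximum frequency that can be represented without aliasing
is the Nyquist frequency: f_max = f_s / 2 = 21 kHz / 2 = 21/2 kHz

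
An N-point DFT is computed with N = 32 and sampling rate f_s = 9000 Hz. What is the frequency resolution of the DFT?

DFT frequency resolution = f_s / N
= 9000 / 32 = 1125/4 Hz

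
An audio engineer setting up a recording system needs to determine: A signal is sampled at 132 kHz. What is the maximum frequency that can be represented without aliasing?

The maximum frequency that can be represented without aliasing
is the Nyquist frequency: f_max = f_s / 2 = 132 kHz / 2 = 66 kHz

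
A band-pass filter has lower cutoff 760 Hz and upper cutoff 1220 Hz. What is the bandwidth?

Bandwidth = f_high - f_low
= 1220 Hz - 760 Hz = 460 Hz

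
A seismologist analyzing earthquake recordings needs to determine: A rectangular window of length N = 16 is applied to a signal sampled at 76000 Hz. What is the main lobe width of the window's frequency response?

For a rectangular window of length N,
the main lobe width in frequency is 2*f_s/N.
= 2*76000/16 = 9500 Hz
This determines the minimum frequency separation for resolving two sinusoids.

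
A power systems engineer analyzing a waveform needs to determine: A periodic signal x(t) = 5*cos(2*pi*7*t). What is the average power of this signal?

Average power of A*cos(wt) is A^2/2.
P = 5^2 / 2 = 25/2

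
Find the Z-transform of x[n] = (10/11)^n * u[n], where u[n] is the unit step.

The Z-transform of a^n * u[n] is z/(z-a) for |z| > |a|.
Here a = 10/11, so X(z) = z/(z - (10/11)) = 11z/(11z - 10)
ROC: |z| > 10/11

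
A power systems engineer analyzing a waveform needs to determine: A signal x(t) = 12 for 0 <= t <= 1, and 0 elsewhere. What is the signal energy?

Energy = integral of |x(t)|^2 dt over the signal duration
= 12^2 * 1 = 144 * 1 = 144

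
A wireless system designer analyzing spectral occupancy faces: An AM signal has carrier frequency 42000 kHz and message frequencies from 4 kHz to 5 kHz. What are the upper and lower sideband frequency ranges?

Upper sideband (USB) = fc + [fm_low, fm_high] = 42000 + [4, 5] = [42004, 42005] kHz
Lower sideband (LSB) = fc - [fm_high, fm_low] = 42000 - [5, 4] = [41995, 41996] kHz
Total occupied spectrum: 41995 kHz to 42005 kHz (plus carrier at 42000 kHz)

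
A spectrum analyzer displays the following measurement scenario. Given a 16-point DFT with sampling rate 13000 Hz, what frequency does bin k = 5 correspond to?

The frequency of DFT bin k is: f_k = k * f_s / N
f_5 = 5 * 13000 / 16 = 8125/2 Hz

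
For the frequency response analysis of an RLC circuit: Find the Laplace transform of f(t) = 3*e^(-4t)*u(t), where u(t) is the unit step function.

Standard Laplace transform pair:
e^(-at)*u(t) <-> 1/(s+a)
With a = 4: L{3*e^(-4t)*u(t)} = 3/(s+4), ROC: Re(s) > -4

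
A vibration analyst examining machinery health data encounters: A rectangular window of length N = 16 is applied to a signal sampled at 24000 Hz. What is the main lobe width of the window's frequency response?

For a rectangular window of length N,
the main lobe width in frequency is 2*f_s/N.
= 2*24000/16 = 3000 Hz
This determines the minimum frequency separation for resolving two sinusoids.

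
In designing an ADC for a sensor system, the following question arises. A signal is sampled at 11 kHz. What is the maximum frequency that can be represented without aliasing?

The maximum frequency that can be represented without aliasing
is the Nyquist frequency: f_max = f_s / 2 = 11 kHz / 2 = 11/2 kHz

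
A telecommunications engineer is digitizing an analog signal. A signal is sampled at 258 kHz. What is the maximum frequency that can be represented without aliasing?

The maximum frequency that can be represented without aliasing
is the Nyquist frequency: f_max = f_s / 2 = 258 kHz / 2 = 129 kHz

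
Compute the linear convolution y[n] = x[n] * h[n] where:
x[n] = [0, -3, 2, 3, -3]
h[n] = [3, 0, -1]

y[n] = sum_k x[k]*h[n-k]. Output length = len(x) + len(h) - 1 = 5 + 3 - 1 = 7.
y[0] = 0*3 = 0
y[1] = -3*3 + 0*0 = -9
y[2] = 2*3 + -3*0 + 0*-1 = 6
y[3] = 3*3 + 2*0 + -3*-1 = 12
y[4] = -3*3 + 3*0 + 2*-1 = -11
y[5] = -3*0 + 3*-1 = -3
y[6] = -3*-1 = 3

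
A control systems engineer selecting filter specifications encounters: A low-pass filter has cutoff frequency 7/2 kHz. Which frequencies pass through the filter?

A low-pass filter passes all frequencies below the cutoff frequency 7/2 kHz and attenuates higher frequencies.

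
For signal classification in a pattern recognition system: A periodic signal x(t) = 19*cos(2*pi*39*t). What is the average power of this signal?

Average power of A*cos(wt) is A^2/2.
P = 19^2 / 2 = 361/2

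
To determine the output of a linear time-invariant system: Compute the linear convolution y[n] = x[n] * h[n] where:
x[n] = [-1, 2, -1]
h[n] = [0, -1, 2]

y[n] = sum_k x[k]*h[n-k]. Output length = len(x) + len(h) - 1 = 3 + 3 - 1 = 5.
y[0] = -1*0 = 0
y[1] = 2*0 + -1*-1 = 1
y[2] = -1*0 + 2*-1 + -1*2 = -4
y[3] = -1*-1 + 2*2 = 5
y[4] = -1*2 = -2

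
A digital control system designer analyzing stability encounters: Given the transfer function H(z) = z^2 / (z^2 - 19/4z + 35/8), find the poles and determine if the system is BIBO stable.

Poles are roots of the denominator: z^2 - 19/4z + 35/8 = 0.
Quadratic formula: z = [-(-19/4) +/- sqrt((-19/4)^2 - 4*(35/8))] / 2
Discriminant = 361/16 - 35/2 = 81/16; sqrt = 9/4.
z = (19/4 +/- 9/4) / 2 => z = 7/2 or z = 5/4.
|p1| = 5/4, |p2| = 7/2.
For BIBO stability, all poles must lie inside the unit circle (|p| < 1).
System is UNSTABLE since at least one |p| >= 1.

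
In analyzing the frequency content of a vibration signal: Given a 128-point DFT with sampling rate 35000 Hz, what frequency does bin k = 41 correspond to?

The frequency of DFT bin k is: f_k = k * f_s / N
f_41 = 41 * 35000 / 128 = 179375/16 Hz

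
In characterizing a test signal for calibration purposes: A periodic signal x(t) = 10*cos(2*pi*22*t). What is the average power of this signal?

Average power of A*cos(wt) is A^2/2.
P = 10^2 / 2 = 100/2 = 50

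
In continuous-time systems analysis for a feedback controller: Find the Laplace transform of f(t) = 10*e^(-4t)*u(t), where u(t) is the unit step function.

Standard Laplace transform pair:
e^(-at)*u(t) <-> 1/(s+a)
With a = 4: L{10*e^(-4t)*u(t)} = 10/(s+4), ROC: Re(s) > -4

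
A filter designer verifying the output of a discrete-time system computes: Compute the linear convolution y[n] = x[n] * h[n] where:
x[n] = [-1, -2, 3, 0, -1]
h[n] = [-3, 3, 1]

y[n] = sum_k x[k]*h[n-k]. Output length = len(x) + len(h) - 1 = 5 + 3 - 1 = 7.
y[0] = -1*-3 = 3
y[1] = -2*-3 + -1*3 = 3
y[2] = 3*-3 + -2*3 + -1*1 = -16
y[3] = 0*-3 + 3*3 + -2*1 = 7
y[4] = -1*-3 + 0*3 + 3*1 = 6
y[5] = -1*3 + 0*1 = -3
y[6] = -1*1 = -1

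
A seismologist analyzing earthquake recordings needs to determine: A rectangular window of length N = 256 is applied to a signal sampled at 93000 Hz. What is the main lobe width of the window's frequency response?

For a rectangular window of length N,
the main lobe width in frequency is 2*f_s/N.
= 2*93000/256 = 11625/16 Hz
This determines the minimum frequency separation for resolving two sinusoids.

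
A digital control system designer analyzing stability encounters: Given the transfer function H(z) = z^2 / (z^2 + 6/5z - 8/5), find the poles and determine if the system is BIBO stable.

Poles are roots of the denominator: z^2 + 6/5z - 8/5 = 0.
Quadratic formula: z = [-(6/5) +/- sqrt((6/5)^2 - 4*(-8/5))] / 2
Discriminant = 36/25 + 32/5 = 196/25; sqrt = 14/5.
z = (-6/5 +/- 14/5) / 2 => z = 4/5 or z = -2.
|p1| = 2, |p2| = 4/5.
For BIBO stability, all poles must lie inside the unit circle (|p| < 1).
System is UNSTABLE since at least one |p| >= 1.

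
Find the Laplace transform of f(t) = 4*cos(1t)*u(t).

Standard pair: cos(wt)*u(t) <-> s/(s^2+w^2)
With w = 1: L{4*cos(1t)*u(t)} = 4s/(s^2+1)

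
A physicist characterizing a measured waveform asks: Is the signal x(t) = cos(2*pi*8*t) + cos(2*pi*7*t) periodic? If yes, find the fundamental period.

f1 = 8 Hz, f2 = 7 Hz
Period T1 = 1/8, T2 = 1/7
Ratio T1/T2 = 7/8, which is rational.
The signal is periodic with fundamental period T = 1/GCD(8,7) = 1 s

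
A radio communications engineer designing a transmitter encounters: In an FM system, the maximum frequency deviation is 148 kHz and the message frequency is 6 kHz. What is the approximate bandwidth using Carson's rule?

Carson's rule: BW = 2*(delta_f + f_m)
= 2*(148 + 6) kHz = 308 kHz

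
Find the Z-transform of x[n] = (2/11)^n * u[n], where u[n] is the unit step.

The Z-transform of a^n * u[n] is z/(z-a) for |z| > |a|.
Here a = 2/11, so X(z) = z/(z - (2/11)) = 11z/(11z - 2)
ROC: |z| > 2/11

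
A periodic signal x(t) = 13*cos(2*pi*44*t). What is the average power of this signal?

Average power of A*cos(wt) is A^2/2.
P = 13^2 / 2 = 169/2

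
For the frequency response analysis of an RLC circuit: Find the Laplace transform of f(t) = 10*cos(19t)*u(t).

Standard pair: cos(wt)*u(t) <-> s/(s^2+w^2)
With w = 19: L{10*cos(19t)*u(t)} = 10s/(s^2+361)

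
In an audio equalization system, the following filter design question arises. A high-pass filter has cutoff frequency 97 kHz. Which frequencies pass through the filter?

A high-pass filter passes all frequencies above the cutoff frequency 97 kHz and attenuates lower frequencies.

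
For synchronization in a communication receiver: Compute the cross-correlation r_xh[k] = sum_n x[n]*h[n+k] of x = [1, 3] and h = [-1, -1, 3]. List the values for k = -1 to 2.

Both sequences indexed from 0 and zero outside their support.
Lags with overlap: k = -1 to 2.
  r_xh[-1] = x[1]*h[0] = -3
  r_xh[0] = x[0]*h[0] + x[1]*h[1] = -4
  r_xh[1] = x[0]*h[1] + x[1]*h[2] = 8
  r_xh[2] = x[0]*h[2] = 3
r_xh = [-3, -4, 8, 3] (for k = -1, ..., 2)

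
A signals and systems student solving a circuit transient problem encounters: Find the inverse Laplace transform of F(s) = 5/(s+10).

Standard pair: k/(s+a) <-> k*e^(-at)*u(t)
With k=5, a=10: f(t) = 5*e^(-10t)*u(t)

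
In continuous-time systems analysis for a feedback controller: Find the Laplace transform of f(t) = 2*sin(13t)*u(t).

Standard pair: sin(wt)*u(t) <-> w/(s^2+w^2)
With w = 13: L{2*sin(13t)*u(t)} = 26/(s^2+169)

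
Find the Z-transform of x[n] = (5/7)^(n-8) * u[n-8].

Time-shifting property: if X(z) = Z{x[n]}, then Z{x[n-d]} = z^(-d) * X(z)
X(z) = z/(z - 5/7) for x[n] = (5/7)^n * u[n]
Z{x[n-8]} = z^(-8) * z/(z - 5/7) = z^(-7)/(z - 5/7)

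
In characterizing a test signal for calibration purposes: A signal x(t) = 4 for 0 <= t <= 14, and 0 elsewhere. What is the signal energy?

Energy = integral of |x(t)|^2 dt over the signal duration
= 4^2 * 14 = 16 * 14 = 224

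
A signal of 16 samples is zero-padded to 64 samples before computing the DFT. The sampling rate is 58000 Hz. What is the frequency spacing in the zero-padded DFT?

Original DFT: N = 16, resolution = f_s/N = 58000/16 = 3625 Hz
Zero-padded DFT: N = 64, resolution = f_s/N = 58000/64 = 3625/4 Hz
Zero-padding interpolates the spectrum (finer frequency grid)
but does NOT improve the true spectral resolution (ability to resolve close frequencies).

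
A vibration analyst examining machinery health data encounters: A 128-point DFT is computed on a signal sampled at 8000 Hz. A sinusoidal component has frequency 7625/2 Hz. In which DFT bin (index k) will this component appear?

DFT frequency resolution = f_s/N = 8000/128 = 125/2 Hz
Bin index k = f_signal / resolution = 7625/2 / 125/2 = 61
The signal frequency 7625/2 Hz falls in DFT bin k = 61.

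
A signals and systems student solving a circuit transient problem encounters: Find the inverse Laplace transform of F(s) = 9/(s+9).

Standard pair: k/(s+a) <-> k*e^(-at)*u(t)
With k=9, a=9: f(t) = 9*e^(-9t)*u(t)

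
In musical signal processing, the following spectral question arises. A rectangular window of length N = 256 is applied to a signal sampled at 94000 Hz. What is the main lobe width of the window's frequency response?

For a rectangular window of length N,
the main lobe width in frequency is 2*f_s/N.
= 2*94000/256 = 5875/8 Hz
This determines the minimum frequency separation for resolving two sinusoids.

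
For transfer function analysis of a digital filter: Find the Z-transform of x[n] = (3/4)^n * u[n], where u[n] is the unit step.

The Z-transform of a^n * u[n] is z/(z-a) for |z| > |a|.
Here a = 3/4, so X(z) = z/(z - (3/4)) = 4z/(4z - 3)
ROC: |z| > 3/4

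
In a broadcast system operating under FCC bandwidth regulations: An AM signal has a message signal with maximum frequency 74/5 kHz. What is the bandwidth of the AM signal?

In AM (double-sideband), the bandwidth is twice the message frequency.
BW = 2 * f_m = 2 * 74/5 kHz = 148/5 kHz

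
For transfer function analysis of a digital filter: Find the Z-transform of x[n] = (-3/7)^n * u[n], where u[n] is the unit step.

The Z-transform of a^n * u[n] is z/(z-a) for |z| > |a|.
Here a = -3/7, so X(z) = z/(z - (-3/7)) = 7z/(7z + 3)
ROC: |z| > 3/7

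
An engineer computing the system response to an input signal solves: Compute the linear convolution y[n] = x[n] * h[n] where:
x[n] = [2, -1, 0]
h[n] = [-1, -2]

y[n] = sum_k x[k]*h[n-k]. Output length = len(x) + len(h) - 1 = 3 + 2 - 1 = 4.
y[0] = 2*-1 = -2
y[1] = -1*-1 + 2*-2 = -3
y[2] = 0*-1 + -1*-2 = 2
y[3] = 0*-2 = 0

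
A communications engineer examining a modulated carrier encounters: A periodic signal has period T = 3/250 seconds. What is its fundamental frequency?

The fundamental frequency is the reciprocal of the period.
f = 1/T = 1/(3/250) = 250/3 Hz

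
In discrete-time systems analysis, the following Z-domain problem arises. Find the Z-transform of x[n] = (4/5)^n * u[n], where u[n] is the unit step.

The Z-transform of a^n * u[n] is z/(z-a) for |z| > |a|.
Here a = 4/5, so X(z) = z/(z - (4/5)) = 5z/(5z - 4)
ROC: |z| > 4/5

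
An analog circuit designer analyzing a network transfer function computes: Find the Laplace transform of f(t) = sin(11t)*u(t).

Standard pair: sin(wt)*u(t) <-> w/(s^2+w^2)
With w = 11: L{sin(11t)*u(t)} = 11/(s^2+121)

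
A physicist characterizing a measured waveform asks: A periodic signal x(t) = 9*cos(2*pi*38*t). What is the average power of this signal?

Average power of A*cos(wt) is A^2/2.
P = 9^2 / 2 = 81/2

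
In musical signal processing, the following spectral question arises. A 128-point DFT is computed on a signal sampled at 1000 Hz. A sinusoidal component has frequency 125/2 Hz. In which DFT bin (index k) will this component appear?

DFT frequency resolution = f_s/N = 1000/128 = 125/16 Hz
Bin index k = f_signal / resolution = 125/2 / 125/16 = 8
The signal frequency 125/2 Hz falls in DFT bin k = 8.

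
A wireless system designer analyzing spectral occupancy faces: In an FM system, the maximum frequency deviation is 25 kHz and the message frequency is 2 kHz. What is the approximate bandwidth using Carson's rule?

Carson's rule: BW = 2*(delta_f + f_m)
= 2*(25 + 2) kHz = 54 kHz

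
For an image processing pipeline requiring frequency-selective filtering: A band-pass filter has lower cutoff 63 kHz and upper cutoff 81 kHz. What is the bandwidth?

Bandwidth = f_high - f_low
= 81 kHz - 63 kHz = 18 kHz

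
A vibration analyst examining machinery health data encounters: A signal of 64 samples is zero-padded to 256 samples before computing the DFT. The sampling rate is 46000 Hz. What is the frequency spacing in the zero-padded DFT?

Original DFT: N = 64, resolution = f_s/N = 46000/64 = 2875/4 Hz
Zero-padded DFT: N = 256, resolution = f_s/N = 46000/256 = 2875/16 Hz
Zero-padding interpolates the spectrum (finer frequency grid)
but does NOT improve the true spectral resolution (ability to resolve close frequencies).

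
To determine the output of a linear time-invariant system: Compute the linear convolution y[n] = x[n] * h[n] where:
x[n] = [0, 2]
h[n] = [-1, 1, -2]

y[n] = sum_k x[k]*h[n-k]. Output length = len(x) + len(h) - 1 = 2 + 3 - 1 = 4.
y[0] = 0*-1 = 0
y[1] = 2*-1 + 0*1 = -2
y[2] = 2*1 + 0*-2 = 2
y[3] = 2*-2 = -4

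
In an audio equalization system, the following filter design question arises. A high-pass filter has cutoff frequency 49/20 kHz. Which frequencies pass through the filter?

A high-pass filter passes all frequencies above the cutoff frequency 49/20 kHz and attenuates lower frequencies.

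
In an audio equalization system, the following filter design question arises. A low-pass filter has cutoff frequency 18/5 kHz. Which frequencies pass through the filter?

A low-pass filter passes all frequencies below the cutoff frequency 18/5 kHz and attenuates higher frequencies.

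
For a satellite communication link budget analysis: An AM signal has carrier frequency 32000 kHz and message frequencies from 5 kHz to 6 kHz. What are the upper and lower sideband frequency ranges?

Upper sideband (USB) = fc + [fm_low, fm_high] = 32000 + [5, 6] = [32005, 32006] kHz
Lower sideband (LSB) = fc - [fm_high, fm_low] = 32000 - [6, 5] = [31994, 31995] kHz
Total occupied spectrum: 31994 kHz to 32006 kHz (plus carrier at 32000 kHz)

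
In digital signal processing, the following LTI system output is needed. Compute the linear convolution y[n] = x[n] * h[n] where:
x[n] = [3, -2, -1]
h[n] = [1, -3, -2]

y[n] = sum_k x[k]*h[n-k]. Output length = len(x) + len(h) - 1 = 3 + 3 - 1 = 5.
y[0] = 3*1 = 3
y[1] = -2*1 + 3*-3 = -11
y[2] = -1*1 + -2*-3 + 3*-2 = -1
y[3] = -1*-3 + -2*-2 = 7
y[4] = -1*-2 = 2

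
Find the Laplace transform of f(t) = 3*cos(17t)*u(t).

Standard pair: cos(wt)*u(t) <-> s/(s^2+w^2)
With w = 17: L{3*cos(17t)*u(t)} = 3s/(s^2+289)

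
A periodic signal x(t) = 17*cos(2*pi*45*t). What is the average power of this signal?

Average power of A*cos(wt) is A^2/2.
P = 17^2 / 2 = 289/2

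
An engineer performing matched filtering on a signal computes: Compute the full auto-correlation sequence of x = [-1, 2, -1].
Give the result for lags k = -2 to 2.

r_xx[k] = sum_m x[m]*x[m+k], indexed from 0, for k = -2 to 2:
  r_xx[-2] = x[2]*x[0] = 1
  r_xx[-1] = x[1]*x[0] + x[2]*x[1] = -4
  r_xx[0] = x[0]*x[0] + x[1]*x[1] + x[2]*x[2] = 6
  r_xx[1] = x[0]*x[1] + x[1]*x[2] = -4
  r_xx[2] = x[0]*x[2] = 1
r_xx = [1, -4, 6, -4, 1]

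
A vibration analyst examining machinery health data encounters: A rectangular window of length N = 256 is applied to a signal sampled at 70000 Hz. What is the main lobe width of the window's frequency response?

For a rectangular window of length N,
the main lobe width in frequency is 2*f_s/N.
= 2*70000/256 = 4375/8 Hz
This determines the minimum frequency separation for resolving two sinusoids.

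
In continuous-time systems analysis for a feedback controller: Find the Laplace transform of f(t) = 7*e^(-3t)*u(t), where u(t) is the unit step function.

Standard Laplace transform pair:
e^(-at)*u(t) <-> 1/(s+a)
With a = 3: L{7*e^(-3t)*u(t)} = 7/(s+3), ROC: Re(s) > -3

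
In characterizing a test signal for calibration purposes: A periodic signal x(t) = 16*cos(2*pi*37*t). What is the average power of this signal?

Average power of A*cos(wt) is A^2/2.
P = 16^2 / 2 = 256/2 = 128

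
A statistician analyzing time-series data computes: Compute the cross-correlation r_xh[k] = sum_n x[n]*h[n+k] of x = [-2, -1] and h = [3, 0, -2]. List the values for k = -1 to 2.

Both sequences indexed from 0 and zero outside their support.
Lags with overlap: k = -1 to 2.
  r_xh[-1] = x[1]*h[0] = -3
  r_xh[0] = x[0]*h[0] + x[1]*h[1] = -6
  r_xh[1] = x[0]*h[1] + x[1]*h[2] = 2
  r_xh[2] = x[0]*h[2] = 4
r_xh = [-3, -6, 2, 4] (for k = -1, ..., 2)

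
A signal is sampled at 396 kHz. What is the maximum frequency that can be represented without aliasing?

The maximum frequency that can be represented without aliasing
is the Nyquist frequency: f_max = f_s / 2 = 396 kHz / 2 = 198 kHz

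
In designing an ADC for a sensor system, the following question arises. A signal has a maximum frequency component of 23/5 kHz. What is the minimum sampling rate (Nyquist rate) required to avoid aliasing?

By the Nyquist-Shannon sampling theorem,
the minimum sampling rate (Nyquist rate) must be at least 2 * f_max.
Nyquist rate = 2 * 23/5 kHz = 46/5 kHz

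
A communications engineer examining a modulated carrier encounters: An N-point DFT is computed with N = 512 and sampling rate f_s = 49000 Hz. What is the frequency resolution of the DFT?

DFT frequency resolution = f_s / N
= 49000 / 512 = 6125/64 Hz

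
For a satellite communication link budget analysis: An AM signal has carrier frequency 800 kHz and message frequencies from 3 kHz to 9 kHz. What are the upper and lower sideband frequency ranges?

Upper sideband (USB) = fc + [fm_low, fm_high] = 800 + [3, 9] = [803, 809] kHz
Lower sideband (LSB) = fc - [fm_high, fm_low] = 800 - [9, 3] = [791, 797] kHz
Total occupied spectrum: 791 kHz to 809 kHz (plus carrier at 800 kHz)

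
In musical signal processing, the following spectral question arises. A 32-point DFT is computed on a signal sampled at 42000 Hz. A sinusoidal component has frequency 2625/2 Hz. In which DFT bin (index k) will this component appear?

DFT frequency resolution = f_s/N = 42000/32 = 2625/2 Hz
Bin index k = f_signal / resolution = 2625/2 / 2625/2 = 1
The signal frequency 2625/2 Hz falls in DFT bin k = 1.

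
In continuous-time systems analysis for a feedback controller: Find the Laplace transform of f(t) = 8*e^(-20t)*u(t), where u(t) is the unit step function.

Standard Laplace transform pair:
e^(-at)*u(t) <-> 1/(s+a)
With a = 20: L{8*e^(-20t)*u(t)} = 8/(s+20), ROC: Re(s) > -20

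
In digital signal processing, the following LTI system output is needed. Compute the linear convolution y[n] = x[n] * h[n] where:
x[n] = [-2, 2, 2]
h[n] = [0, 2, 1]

y[n] = sum_k x[k]*h[n-k]. Output length = len(x) + len(h) - 1 = 3 + 3 - 1 = 5.
y[0] = -2*0 = 0
y[1] = 2*0 + -2*2 = -4
y[2] = 2*0 + 2*2 + -2*1 = 2
y[3] = 2*2 + 2*1 = 6
y[4] = 2*1 = 2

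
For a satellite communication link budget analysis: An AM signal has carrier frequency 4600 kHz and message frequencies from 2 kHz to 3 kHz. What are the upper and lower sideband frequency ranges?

Upper sideband (USB) = fc + [fm_low, fm_high] = 4600 + [2, 3] = [4602, 4603] kHz
Lower sideband (LSB) = fc - [fm_high, fm_low] = 4600 - [3, 2] = [4597, 4598] kHz
Total occupied spectrum: 4597 kHz to 4603 kHz (plus carrier at 4600 kHz)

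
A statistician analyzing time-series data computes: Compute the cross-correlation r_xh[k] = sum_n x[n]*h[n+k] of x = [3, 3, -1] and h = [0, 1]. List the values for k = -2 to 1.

Both sequences indexed from 0 and zero outside their support.
Lags with overlap: k = -2 to 1.
  r_xh[-2] = x[2]*h[0] = 0
  r_xh[-1] = x[1]*h[0] + x[2]*h[1] = -1
  r_xh[0] = x[0]*h[0] + x[1]*h[1] = 3
  r_xh[1] = x[0]*h[1] = 3
r_xh = [0, -1, 3, 3] (for k = -2, ..., 1)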